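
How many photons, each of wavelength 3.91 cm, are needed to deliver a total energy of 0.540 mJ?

1.06e20 photons

Per-photon energy: E = 5.080e-24 J (from wavelength = 3.91 cm).
N = E_total / E_photon = 5.40e-4 J / 5.080e-24 J = 1.06e20.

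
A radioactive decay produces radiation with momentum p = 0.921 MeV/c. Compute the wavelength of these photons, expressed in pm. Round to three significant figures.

Use h = 6.62607015 × 10^-34 J·s, c = 2.99792458 × 10^8 m/s, 1 eV = 1.602176634 × 10^-19 J.
First convert: p = 0.921 MeV/c = 4.9221 × 10^-22 kg·m/s.
The photon relation is λ = h/p, giving λ = 1.346 × 10^-12 m.
Converting to pm: λ = 1.346 pm ≈ 1.35 pm.

1.35 pm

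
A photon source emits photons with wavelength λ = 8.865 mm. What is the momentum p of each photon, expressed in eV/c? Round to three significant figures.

Use h = 6.62607015 × 10^-34 J·s, c = 2.99792458 × 10^8 m/s, 1 eV = 1.602176634 × 10^-19 J.
Convert to SI: λ = 8.865 mm = 0.008865 m.
The photon relation is p = h/λ, giving p = 7.474 × 10^-32 kg·m/s.
Converting to eV/c: p = 1.399 × 10^-4 eV/c ≈ 1.40 × 10^-4 eV/c.

1.40 × 10^-4 eV/c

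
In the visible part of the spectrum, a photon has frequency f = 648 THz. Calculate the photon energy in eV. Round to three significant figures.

2.68 eV

Convert to SI: f = 648 THz = 6.48e14 Hz.
For a photon E = hf, so E = 4.294e-19 J.
Converting to eV: E = 2.680 eV ≈ 2.68 eV.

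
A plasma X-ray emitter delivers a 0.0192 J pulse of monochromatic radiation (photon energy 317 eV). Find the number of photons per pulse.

3.78e14 photons

Per-photon energy: E = 5.079e-17 J (from energy = 317 eV).
N = E_total / E_photon = 0.0192 J / 5.079e-17 J = 3.78e14.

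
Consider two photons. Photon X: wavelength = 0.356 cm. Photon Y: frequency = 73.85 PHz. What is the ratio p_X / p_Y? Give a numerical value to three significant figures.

1.14e-6

p_X = 1.861e-31 kg·m/s (from wavelength = 0.356 cm, via p = h/λ).
p_Y = 1.632e-25 kg·m/s (from frequency = 73.85 PHz, via p = hf/c).
Ratio = 1.861e-31 / 1.632e-25 = 1.14e-6.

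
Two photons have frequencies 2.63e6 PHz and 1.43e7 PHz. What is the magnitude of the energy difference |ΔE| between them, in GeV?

0.0483 GeV

Using E = hf: E₁ = 1.743e-12 J, E₂ = 9.475e-12 J.
|ΔE| = |1.743e-12 − 9.475e-12| = 7.73e-12 J = 0.0483 GeV.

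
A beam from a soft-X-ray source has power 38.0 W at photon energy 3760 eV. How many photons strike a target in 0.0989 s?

6.24 × 10^15 photons

Total energy: E_total = P·t = 38.0 × 0.0989 = 3.758 J.
Per-photon energy: E = 6.024 × 10^-16 J.
N = E_total / E_photon = 6.24 × 10^15.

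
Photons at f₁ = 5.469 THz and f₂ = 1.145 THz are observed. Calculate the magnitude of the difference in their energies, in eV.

Using E = hf: E₁ = 3.6238 × 10^-21 J, E₂ = 7.5869 × 10^-22 J.
|ΔE| = |3.6238 × 10^-21 − 7.5869 × 10^-22| = 2.87 × 10^-21 J = 0.0179 eV.

0.0179 eV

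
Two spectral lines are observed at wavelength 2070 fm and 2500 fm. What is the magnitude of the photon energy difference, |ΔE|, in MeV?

Using E = hc/λ: E₁ = 9.596e-14 J, E₂ = 7.946e-14 J.
|ΔE| = |9.596e-14 − 7.946e-14| = 1.65e-14 J = 0.103 MeV.

0.103 MeV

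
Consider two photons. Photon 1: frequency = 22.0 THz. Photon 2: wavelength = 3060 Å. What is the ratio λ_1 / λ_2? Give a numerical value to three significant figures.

λ_1 = 1.363 × 10^-5 m (from frequency = 22.0 THz, via λ = c/f).
λ_2 = 3.060 × 10^-7 m (from wavelength = 3060 Å, via λ given directly).
Ratio = 1.363 × 10^-5 / 3.060 × 10^-7 = 44.5.

44.5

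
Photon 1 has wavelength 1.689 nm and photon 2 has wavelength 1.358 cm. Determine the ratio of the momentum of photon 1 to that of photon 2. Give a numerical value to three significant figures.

p_1 = 3.923 × 10^-25 kg·m/s (from wavelength = 1.689 nm, via p = h/λ).
p_2 = 4.879 × 10^-32 kg·m/s (from wavelength = 1.358 cm, via p = h/λ).
Ratio = 3.923 × 10^-25 / 4.879 × 10^-32 = 8.04 × 10^6.

8.04 × 10^6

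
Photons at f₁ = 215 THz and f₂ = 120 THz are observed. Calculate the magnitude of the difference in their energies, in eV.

0.393 eV

Using E = hf: E₁ = 1.425 × 10^-19 J, E₂ = 7.951 × 10^-20 J.
|ΔE| = |1.425 × 10^-19 − 7.951 × 10^-20| = 6.29 × 10^-20 J = 0.393 eV.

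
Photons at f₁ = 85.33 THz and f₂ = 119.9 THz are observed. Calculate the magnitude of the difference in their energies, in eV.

0.143 eV

Using E = hf: E₁ = 5.6540 × 10^-20 J, E₂ = 7.9447 × 10^-20 J.
|ΔE| = |5.6540 × 10^-20 − 7.9447 × 10^-20| = 2.29 × 10^-20 J = 0.143 eV.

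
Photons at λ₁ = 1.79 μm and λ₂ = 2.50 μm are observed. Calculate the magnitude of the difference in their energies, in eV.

0.197 eV

Using E = hc/λ: E₁ = 1.110 × 10^-19 J, E₂ = 7.946 × 10^-20 J.
|ΔE| = |1.110 × 10^-19 − 7.946 × 10^-20| = 3.15 × 10^-20 J = 0.197 eV.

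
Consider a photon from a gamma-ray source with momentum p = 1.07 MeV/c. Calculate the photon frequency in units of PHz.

2.59 × 10^5 PHz

Take h = 6.62607015 × 10^-34 J·s, c = 2.99792458 × 10^8 m/s, 1 eV = 1.602176634 × 10^-19 J.
First convert: p = 1.07 MeV/c = 5.7184 × 10^-22 kg·m/s.
For a photon f = pc/h, so f = 2.587 × 10^20 Hz.
Converting to PHz: f = 258700 PHz ≈ 2.59 × 10^5 PHz.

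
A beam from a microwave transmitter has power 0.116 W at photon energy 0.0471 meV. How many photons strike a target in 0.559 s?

8.59e21 photons

Total energy: E_total = P·t = 0.116 × 0.559 = 0.06484 J.
Per-photon energy: E = 7.546e-24 J.
N = E_total / E_photon = 8.59e21.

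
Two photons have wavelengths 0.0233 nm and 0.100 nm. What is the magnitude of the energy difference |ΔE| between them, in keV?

40.8 keV

Using E = hc/λ: E₁ = 8.526·10^-15 J, E₂ = 1.986·10^-15 J.
|ΔE| = |8.526·10^-15 − 1.986·10^-15| = 6.54·10^-15 J = 40.8 keV.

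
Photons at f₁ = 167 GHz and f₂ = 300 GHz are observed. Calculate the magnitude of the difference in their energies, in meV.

0.550 meV

Using E = hf: E₁ = 1.107 × 10^-22 J, E₂ = 1.988 × 10^-22 J.
|ΔE| = |1.107 × 10^-22 − 1.988 × 10^-22| = 8.81 × 10^-23 J = 0.550 meV.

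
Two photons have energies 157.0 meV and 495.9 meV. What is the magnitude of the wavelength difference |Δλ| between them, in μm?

5.40 μm

Using λ = hc/E: λ₁ = 7.8971·10^-6 m, λ₂ = 2.5002·10^-6 m.
|Δλ| = |7.8971·10^-6 − 2.5002·10^-6| = 5.40·10^-6 m = 5.40 μm.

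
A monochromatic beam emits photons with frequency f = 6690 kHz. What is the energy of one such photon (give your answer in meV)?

Use h = 6.62607015 × 10^-34 J·s, 1 eV = 1.602176634 × 10^-19 J.
First convert: f = 6690 kHz = 6.69 × 10^6 Hz.
The photon relation is E = hf, giving E = 4.433 × 10^-27 J.
Converting to meV: E = 2.767 × 10^-5 meV ≈ 2.77 × 10^-5 meV.

2.77 × 10^-5 meV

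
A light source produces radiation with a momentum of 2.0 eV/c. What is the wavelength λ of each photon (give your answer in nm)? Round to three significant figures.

620 nm

(h = 6.62607015e-34 J·s, c = 2.99792458e8 m/s, 1 eV = 1.602176634e-19 J.)
Convert to SI: p = 2.0 eV/c = 1.0689e-27 kg·m/s.
Since λ = h/p for a photon, λ = 6.199e-7 m.
Converting to nm: λ = 619.9 nm ≈ 620 nm.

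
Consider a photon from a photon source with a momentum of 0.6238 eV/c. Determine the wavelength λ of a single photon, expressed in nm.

In SI units: p = 0.6238 eV/c = 3.3338 × 10^-28 kg·m/s.
The photon relation is λ = h/p, giving λ = 1.988 × 10^-6 m.
Converting to nm: λ = 1988 nm ≈ 1990 nm.

1990 nm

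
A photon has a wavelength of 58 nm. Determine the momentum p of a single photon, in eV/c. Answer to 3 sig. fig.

21.4 eV/c

Take h = 6.62607015e-34 J·s, c = 2.99792458e8 m/s, 1 eV = 1.602176634e-19 J.
Convert to SI: λ = 58 nm = 5.8e-8 m.
Apply p = h/λ: p = 1.142e-26 kg·m/s.
Converting to eV/c: p = 21.38 eV/c ≈ 21.4 eV/c.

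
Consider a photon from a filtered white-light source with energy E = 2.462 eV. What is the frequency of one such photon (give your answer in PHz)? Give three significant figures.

0.595 PHz

Use h = 6.62607015e-34 J·s, 1 eV = 1.602176634e-19 J.
Convert to SI: E = 2.462 eV = 3.9446e-19 J.
Apply f = E/h: f = 5.953e14 Hz.
Converting to PHz: f = 0.5953 PHz ≈ 0.595 PHz.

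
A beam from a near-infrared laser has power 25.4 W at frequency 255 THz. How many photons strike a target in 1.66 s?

Total energy: E_total = P·t = 25.4 × 1.66 = 42.16 J.
Per-photon energy: E = 1.690 × 10^-19 J.
N = E_total / E_photon = 2.50 × 10^20.

2.50 × 10^20 photons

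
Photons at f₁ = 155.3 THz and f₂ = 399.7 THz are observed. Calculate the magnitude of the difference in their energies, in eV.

Using E = hf: E₁ = 1.0290 × 10^-19 J, E₂ = 2.6484 × 10^-19 J.
|ΔE| = |1.0290 × 10^-19 − 2.6484 × 10^-19| = 1.62 × 10^-19 J = 1.01 eV.

1.01 eV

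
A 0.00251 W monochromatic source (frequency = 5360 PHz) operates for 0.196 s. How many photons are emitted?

Total energy: E_total = P·t = 0.00251 × 0.196 = 4.920·10^-4 J.
Per-photon energy: E = 3.552·10^-15 J.
N = E_total / E_photon = 1.39·10^11.

1.39·10^11 photons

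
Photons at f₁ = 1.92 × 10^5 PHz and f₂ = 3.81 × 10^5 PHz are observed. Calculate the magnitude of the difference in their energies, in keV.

Using E = hf: E₁ = 1.272 × 10^-13 J, E₂ = 2.525 × 10^-13 J.
|ΔE| = |1.272 × 10^-13 − 2.525 × 10^-13| = 1.25 × 10^-13 J = 782 keV.

782 keV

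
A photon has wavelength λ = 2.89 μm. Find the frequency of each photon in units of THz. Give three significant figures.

104 THz

Convert to SI: λ = 2.89 μm = 2.89e-6 m.
Apply f = c/λ: f = 1.037e14 Hz.
Converting to THz: f = 103.7 THz ≈ 104 THz.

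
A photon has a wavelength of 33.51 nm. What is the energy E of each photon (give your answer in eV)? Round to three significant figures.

37.0 eV

Take h = 6.62607015e-34 J·s, c = 2.99792458e8 m/s, 1 eV = 1.602176634e-19 J.
In SI units: λ = 33.51 nm = 3.351e-8 m.
Since E = hc/λ for a photon, E = 5.928e-18 J.
Converting to eV: E = 37.00 eV ≈ 37.0 eV.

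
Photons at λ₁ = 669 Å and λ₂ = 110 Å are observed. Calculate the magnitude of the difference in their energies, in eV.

Using E = hc/λ: E₁ = 2.969·10^-18 J, E₂ = 1.806·10^-17 J.
|ΔE| = |2.969·10^-18 − 1.806·10^-17| = 1.51·10^-17 J = 94.2 eV.

94.2 eV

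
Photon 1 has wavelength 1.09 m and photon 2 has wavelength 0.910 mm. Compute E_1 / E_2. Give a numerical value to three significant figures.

8.35e-4

E_1 = 1.822e-25 J (from wavelength = 1.09 m, via E = hc/λ).
E_2 = 2.183e-22 J (from wavelength = 0.910 mm, via E = hc/λ).
Ratio = 1.822e-25 / 2.183e-22 = 8.35e-4.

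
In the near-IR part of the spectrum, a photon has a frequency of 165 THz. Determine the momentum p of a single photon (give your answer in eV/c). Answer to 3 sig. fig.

0.682 eV/c

First convert: f = 165 THz = 1.65·10^14 Hz.
The photon relation is p = hf/c, giving p = 3.647·10^-28 kg·m/s.
Converting to eV/c: p = 0.6824 eV/c ≈ 0.682 eV/c.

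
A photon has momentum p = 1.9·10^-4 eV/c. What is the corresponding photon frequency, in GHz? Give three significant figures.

In SI units: p = 1.9·10^-4 eV/c = 1.0154·10^-31 kg·m/s.
The photon relation is f = pc/h, giving f = 4.594·10^10 Hz.
Converting to GHz: f = 45.94 GHz ≈ 45.9 GHz.

45.9 GHz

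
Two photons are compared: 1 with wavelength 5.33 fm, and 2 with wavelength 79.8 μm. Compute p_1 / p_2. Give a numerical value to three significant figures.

1.50 × 10^10

p_1 = 1.243 × 10^-19 kg·m/s (from wavelength = 5.33 fm, via p = h/λ).
p_2 = 8.303 × 10^-30 kg·m/s (from wavelength = 79.8 μm, via p = h/λ).
Ratio = 1.243 × 10^-19 / 8.303 × 10^-30 = 1.50 × 10^10.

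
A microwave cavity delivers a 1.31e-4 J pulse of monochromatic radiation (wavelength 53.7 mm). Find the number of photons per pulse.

Per-photon energy: E = 3.699e-24 J (from wavelength = 53.7 mm).
N = E_total / E_photon = 1.31e-4 J / 3.699e-24 J = 3.54e19.

3.54e19 photons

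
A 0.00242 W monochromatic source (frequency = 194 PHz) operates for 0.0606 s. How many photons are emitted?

Total energy: E_total = P·t = 0.00242 × 0.0606 = 1.467e-4 J.
Per-photon energy: E = 1.285e-16 J.
N = E_total / E_photon = 1.14e12.

1.14e12 photons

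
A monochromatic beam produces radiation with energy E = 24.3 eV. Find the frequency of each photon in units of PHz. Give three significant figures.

Use h = 6.62607015·10^-34 J·s, 1 eV = 1.602176634·10^-19 J.
Convert to SI: E = 24.3 eV = 3.8933·10^-18 J.
Apply f = E/h: f = 5.876·10^15 Hz.
Converting to PHz: f = 5.876 PHz ≈ 5.88 PHz.

5.88 PHz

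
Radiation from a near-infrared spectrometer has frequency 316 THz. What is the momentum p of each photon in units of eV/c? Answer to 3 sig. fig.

1.31 eV/c

(h = 6.62607015 × 10^-34 J·s, c = 2.99792458 × 10^8 m/s, 1 eV = 1.602176634 × 10^-19 J.)
First convert: f = 316 THz = 3.16 × 10^14 Hz.
For a photon p = hf/c, so p = 6.984 × 10^-28 kg·m/s.
Converting to eV/c: p = 1.307 eV/c ≈ 1.31 eV/c.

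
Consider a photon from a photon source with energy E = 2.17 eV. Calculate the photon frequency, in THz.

525 THz

Use h = 6.62607015 × 10^-34 J·s, 1 eV = 1.602176634 × 10^-19 J.
Convert to SI: E = 2.17 eV = 3.4767 × 10^-19 J.
For a photon f = E/h, so f = 5.247 × 10^14 Hz.
Converting to THz: f = 524.7 THz ≈ 525 THz.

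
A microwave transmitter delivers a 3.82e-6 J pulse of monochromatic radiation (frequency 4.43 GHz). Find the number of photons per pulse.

Per-photon energy: E = 2.935e-24 J (from frequency = 4.43 GHz).
N = E_total / E_photon = 3.82e-6 J / 2.935e-24 J = 1.30e18.

1.30e18 photons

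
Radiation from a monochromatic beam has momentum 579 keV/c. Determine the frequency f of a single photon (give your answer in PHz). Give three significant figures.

1.40e5 PHz

Use h = 6.62607015e-34 J·s, c = 2.99792458e8 m/s, 1 eV = 1.602176634e-19 J.
First convert: p = 579 keV/c = 3.0943e-22 kg·m/s.
Apply f = pc/h: f = 1.400e20 Hz.
Converting to PHz: f = 140000 PHz ≈ 1.40e5 PHz.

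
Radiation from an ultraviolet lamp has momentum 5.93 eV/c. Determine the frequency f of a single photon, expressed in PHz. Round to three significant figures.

(h = 6.62607015 × 10^-34 J·s, c = 2.99792458 × 10^8 m/s, 1 eV = 1.602176634 × 10^-19 J.)
First convert: p = 5.93 eV/c = 3.1692 × 10^-27 kg·m/s.
Since f = pc/h for a photon, f = 1.434 × 10^15 Hz.
Converting to PHz: f = 1.434 PHz ≈ 1.43 PHz.

1.43 PHz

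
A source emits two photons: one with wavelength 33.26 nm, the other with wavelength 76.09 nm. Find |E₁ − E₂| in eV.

21.0 eV

Using E = hc/λ: E₁ = 5.9725e-18 J, E₂ = 2.6107e-18 J.
|ΔE| = |5.9725e-18 − 2.6107e-18| = 3.36e-18 J = 21.0 eV.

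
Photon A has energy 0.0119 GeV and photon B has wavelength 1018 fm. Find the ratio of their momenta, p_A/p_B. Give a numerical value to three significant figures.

p_A = 6.360e-21 kg·m/s (from energy = 0.0119 GeV, via p = E/c).
p_B = 6.509e-22 kg·m/s (from wavelength = 1018 fm, via p = h/λ).
Ratio = 6.360e-21 / 6.509e-22 = 9.77.

9.77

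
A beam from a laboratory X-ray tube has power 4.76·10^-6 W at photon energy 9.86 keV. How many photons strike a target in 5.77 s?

Total energy: E_total = P·t = 4.76·10^-6 × 5.77 = 2.747·10^-5 J.
Per-photon energy: E = 1.580·10^-15 J.
N = E_total / E_photon = 1.74·10^10.

1.74·10^10 photons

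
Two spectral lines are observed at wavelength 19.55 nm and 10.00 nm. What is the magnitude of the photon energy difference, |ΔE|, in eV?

Using E = hc/λ: E₁ = 1.0161e-17 J, E₂ = 1.9864e-17 J.
|ΔE| = |1.0161e-17 − 1.9864e-17| = 9.70e-18 J = 60.6 eV.

60.6 eV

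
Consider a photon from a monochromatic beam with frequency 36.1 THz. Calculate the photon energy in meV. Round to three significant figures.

149 meV

(h = 6.62607015e-34 J·s, 1 eV = 1.602176634e-19 J.)
Convert to SI: f = 36.1 THz = 3.61e13 Hz.
Apply E = hf: E = 2.392e-20 J.
Converting to meV: E = 149.3 meV ≈ 149 meV.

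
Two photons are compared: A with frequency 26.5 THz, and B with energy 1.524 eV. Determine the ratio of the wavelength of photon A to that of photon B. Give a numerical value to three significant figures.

13.9

λ_A = 1.131e-5 m (from frequency = 26.5 THz, via λ = c/f).
λ_B = 8.135e-7 m (from energy = 1.524 eV, via λ = hc/E).
Ratio = 1.131e-5 / 8.135e-7 = 13.9.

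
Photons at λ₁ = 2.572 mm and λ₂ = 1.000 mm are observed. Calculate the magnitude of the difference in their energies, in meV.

0.758 meV

Using E = hc/λ: E₁ = 7.7234e-23 J, E₂ = 1.9864e-22 J.
|ΔE| = |7.7234e-23 − 1.9864e-22| = 1.21e-22 J = 0.758 meV.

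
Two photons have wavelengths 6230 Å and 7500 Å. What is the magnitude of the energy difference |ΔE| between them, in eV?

Using E = hc/λ: E₁ = 3.1885e-19 J, E₂ = 2.6486e-19 J.
|ΔE| = |3.1885e-19 − 2.6486e-19| = 5.40e-20 J = 0.337 eV.

0.337 eV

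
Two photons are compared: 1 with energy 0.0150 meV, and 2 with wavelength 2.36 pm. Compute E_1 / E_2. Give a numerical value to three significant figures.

E_1 = 2.403e-24 J (from energy = 0.0150 meV, via E given directly).
E_2 = 8.417e-14 J (from wavelength = 2.36 pm, via E = hc/λ).
Ratio = 2.403e-24 / 8.417e-14 = 2.86e-11.

2.86e-11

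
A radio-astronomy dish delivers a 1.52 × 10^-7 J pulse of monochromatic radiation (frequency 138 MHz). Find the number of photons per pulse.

Per-photon energy: E = 9.144 × 10^-26 J (from frequency = 138 MHz).
N = E_total / E_photon = 1.52 × 10^-7 J / 9.144 × 10^-26 J = 1.66 × 10^18.

1.66 × 10^18 photons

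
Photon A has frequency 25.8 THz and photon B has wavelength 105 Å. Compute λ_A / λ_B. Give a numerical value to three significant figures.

1110

λ_A = 1.162·10^-5 m (from frequency = 25.8 THz, via λ = c/f).
λ_B = 1.050·10^-8 m (from wavelength = 105 Å, via λ given directly).
Ratio = 1.162·10^-5 / 1.050·10^-8 = 1110.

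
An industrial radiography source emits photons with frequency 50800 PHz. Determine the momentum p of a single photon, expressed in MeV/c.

In SI units: f = 50800 PHz = 5.08e19 Hz.
For a photon p = hf/c, so p = 1.123e-22 kg·m/s.
Converting to MeV/c: p = 0.2101 MeV/c ≈ 0.210 MeV/c.

0.210 MeV/c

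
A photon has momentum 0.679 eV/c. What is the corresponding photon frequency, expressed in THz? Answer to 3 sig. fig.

164 THz

In SI units: p = 0.679 eV/c = 3.6288 × 10^-28 kg·m/s.
Apply f = pc/h: f = 1.642 × 10^14 Hz.
Converting to THz: f = 164.2 THz ≈ 164 THz.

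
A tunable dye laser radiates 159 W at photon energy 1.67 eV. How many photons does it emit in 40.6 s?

2.41 × 10^22 photons

Total energy: E_total = P·t = 159 × 40.6 = 6455 J.
Per-photon energy: E = 2.676 × 10^-19 J.
N = E_total / E_photon = 2.41 × 10^22.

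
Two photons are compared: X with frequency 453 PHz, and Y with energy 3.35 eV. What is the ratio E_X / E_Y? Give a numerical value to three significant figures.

E_X = 3.002·10^-16 J (from frequency = 453 PHz, via E = hf).
E_Y = 5.367·10^-19 J (from energy = 3.35 eV, via E given directly).
Ratio = 3.002·10^-16 / 5.367·10^-19 = 559.

559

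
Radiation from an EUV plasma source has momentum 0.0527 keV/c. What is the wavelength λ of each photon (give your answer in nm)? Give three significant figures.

23.5 nm

Take h = 6.62607015·10^-34 J·s, c = 2.99792458·10^8 m/s, 1 eV = 1.602176634·10^-19 J.
In SI units: p = 0.0527 keV/c = 2.8164·10^-26 kg·m/s.
For a photon λ = h/p, so λ = 2.353·10^-8 m.
Converting to nm: λ = 23.53 nm ≈ 23.5 nm.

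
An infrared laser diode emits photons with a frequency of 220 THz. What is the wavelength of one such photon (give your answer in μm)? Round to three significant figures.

1.36 μm

In SI units: f = 220 THz = 2.2 × 10^14 Hz.
The photon relation is λ = c/f, giving λ = 1.363 × 10^-6 m.
Converting to μm: λ = 1.363 μm ≈ 1.36 μm.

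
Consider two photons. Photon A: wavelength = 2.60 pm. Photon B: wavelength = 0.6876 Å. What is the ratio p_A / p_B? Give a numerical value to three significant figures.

26.4

p_A = 2.548·10^-22 kg·m/s (from wavelength = 2.60 pm, via p = h/λ).
p_B = 9.637·10^-24 kg·m/s (from wavelength = 0.6876 Å, via p = h/λ).
Ratio = 2.548·10^-22 / 9.637·10^-24 = 26.4.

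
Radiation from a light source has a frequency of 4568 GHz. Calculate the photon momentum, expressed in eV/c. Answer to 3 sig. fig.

Use h = 6.62607015·10^-34 J·s, c = 2.99792458·10^8 m/s, 1 eV = 1.602176634·10^-19 J.
In SI units: f = 4568 GHz = 4.568·10^12 Hz.
For a photon p = hf/c, so p = 1.010·10^-29 kg·m/s.
Converting to eV/c: p = 0.01889 eV/c ≈ 0.0189 eV/c.

0.0189 eV/c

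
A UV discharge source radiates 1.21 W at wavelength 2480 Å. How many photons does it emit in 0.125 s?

1.89e17 photons

Total energy: E_total = P·t = 1.21 × 0.125 = 0.1512 J.
Per-photon energy: E = 8.010e-19 J.
N = E_total / E_photon = 1.89e17.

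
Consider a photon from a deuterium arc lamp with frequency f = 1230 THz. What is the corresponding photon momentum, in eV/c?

Use h = 6.62607015·10^-34 J·s, c = 2.99792458·10^8 m/s, 1 eV = 1.602176634·10^-19 J.
In SI units: f = 1230 THz = 1.23·10^15 Hz.
Apply p = hf/c: p = 2.719·10^-27 kg·m/s.
Converting to eV/c: p = 5.087 eV/c ≈ 5.09 eV/c.

5.09 eV/c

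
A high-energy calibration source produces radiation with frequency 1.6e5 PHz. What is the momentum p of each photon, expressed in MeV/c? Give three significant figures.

0.662 MeV/c

(h = 6.62607015e-34 J·s, c = 2.99792458e8 m/s, 1 eV = 1.602176634e-19 J.)
First convert: f = 1.6e5 PHz = 1.6e20 Hz.
For a photon p = hf/c, so p = 3.536e-22 kg·m/s.
Converting to MeV/c: p = 0.6617 MeV/c ≈ 0.662 MeV/c.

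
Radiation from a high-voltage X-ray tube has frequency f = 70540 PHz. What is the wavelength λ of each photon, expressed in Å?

Use c = 2.99792458e8 m/s.
First convert: f = 70540 PHz = 7.054e19 Hz.
The photon relation is λ = c/f, giving λ = 4.250e-12 m.
Converting to Å: λ = 0.04250 Å ≈ 0.0425 Å.

0.0425 Å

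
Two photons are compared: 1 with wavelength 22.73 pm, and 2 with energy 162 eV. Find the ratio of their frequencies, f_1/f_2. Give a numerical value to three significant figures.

337

f_1 = 1.319 × 10^19 Hz (from wavelength = 22.73 pm, via f = c/λ).
f_2 = 3.917 × 10^16 Hz (from energy = 162 eV, via f = E/h).
Ratio = 1.319 × 10^19 / 3.917 × 10^16 = 337.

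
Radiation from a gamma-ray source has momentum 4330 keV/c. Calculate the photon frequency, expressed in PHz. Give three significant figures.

1.05 × 10^6 PHz

Use h = 6.62607015 × 10^-34 J·s, c = 2.99792458 × 10^8 m/s, 1 eV = 1.602176634 × 10^-19 J.
First convert: p = 4330 keV/c = 2.3141 × 10^-21 kg·m/s.
Apply f = pc/h: f = 1.047 × 10^21 Hz.
Converting to PHz: f = 1.047 × 10^6 PHz ≈ 1.05 × 10^6 PHz.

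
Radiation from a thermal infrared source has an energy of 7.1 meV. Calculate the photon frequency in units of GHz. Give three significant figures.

1720 GHz

(h = 6.62607015e-34 J·s, 1 eV = 1.602176634e-19 J.)
In SI units: E = 7.1 meV = 1.1375e-21 J.
Apply f = E/h: f = 1.717e12 Hz.
Converting to GHz: f = 1717 GHz ≈ 1720 GHz.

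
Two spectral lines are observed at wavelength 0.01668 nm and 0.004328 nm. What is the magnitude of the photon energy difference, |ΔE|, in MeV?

Using E = hc/λ: E₁ = 1.1909 × 10^-14 J, E₂ = 4.5898 × 10^-14 J.
|ΔE| = |1.1909 × 10^-14 − 4.5898 × 10^-14| = 3.40 × 10^-14 J = 0.212 MeV.

0.212 MeV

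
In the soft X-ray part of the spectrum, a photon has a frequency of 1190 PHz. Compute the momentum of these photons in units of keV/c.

In SI units: f = 1190 PHz = 1.19 × 10^18 Hz.
Since p = hf/c for a photon, p = 2.630 × 10^-24 kg·m/s.
Converting to keV/c: p = 4.921 keV/c ≈ 4.92 keV/c.

4.92 keV/c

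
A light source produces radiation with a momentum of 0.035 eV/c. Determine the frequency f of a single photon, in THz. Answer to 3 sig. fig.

8.46 THz

Convert to SI: p = 0.035 eV/c = 1.8705e-29 kg·m/s.
Since f = pc/h for a photon, f = 8.463e12 Hz.
Converting to THz: f = 8.463 THz ≈ 8.46 THz.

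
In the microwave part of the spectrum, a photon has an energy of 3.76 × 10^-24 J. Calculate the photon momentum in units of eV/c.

2.35 × 10^-5 eV/c

Use c = 2.99792458 × 10^8 m/s, 1 eV = 1.602176634 × 10^-19 J.
The photon relation is p = E/c, giving p = 1.254 × 10^-32 kg·m/s.
Converting to eV/c: p = 2.347 × 10^-5 eV/c ≈ 2.35 × 10^-5 eV/c.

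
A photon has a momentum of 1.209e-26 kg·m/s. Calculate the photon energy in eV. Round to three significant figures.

22.6 eV

Take c = 2.99792458e8 m/s, 1 eV = 1.602176634e-19 J.
Apply E = pc: E = 3.624e-18 J.
Converting to eV: E = 22.62 eV ≈ 22.6 eV.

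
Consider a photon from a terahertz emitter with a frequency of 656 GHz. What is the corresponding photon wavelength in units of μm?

457 μm

Convert to SI: f = 656 GHz = 6.56e11 Hz.
The photon relation is λ = c/f, giving λ = 4.570e-4 m.
Converting to μm: λ = 457.0 μm ≈ 457 μm.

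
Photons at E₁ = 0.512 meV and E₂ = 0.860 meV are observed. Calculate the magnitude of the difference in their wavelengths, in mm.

Using λ = hc/E: λ₁ = 0.002422 m, λ₂ = 0.001442 m.
|Δλ| = |0.002422 − 0.001442| = 9.80e-4 m = 0.980 mm.

0.980 mm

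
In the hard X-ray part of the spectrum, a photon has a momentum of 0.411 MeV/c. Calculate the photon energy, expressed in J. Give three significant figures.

In SI units: p = 0.411 MeV/c = 2.1965e-22 kg·m/s.
Apply E = pc: E = 6.585e-14 J.
So E ≈ 6.58e-14 J.

6.58e-14 J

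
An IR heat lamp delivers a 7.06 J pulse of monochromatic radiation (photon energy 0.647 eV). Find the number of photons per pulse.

Per-photon energy: E = 1.037 × 10^-19 J (from energy = 0.647 eV).
N = E_total / E_photon = 7.06 J / 1.037 × 10^-19 J = 6.81 × 10^19.

6.81 × 10^19 photons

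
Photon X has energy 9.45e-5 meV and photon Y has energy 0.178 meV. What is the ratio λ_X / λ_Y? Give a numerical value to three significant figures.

λ_X = 13.12 m (from energy = 9.45e-5 meV, via λ = hc/E).
λ_Y = 0.006965 m (from energy = 0.178 meV, via λ = hc/E).
Ratio = 13.12 / 0.006965 = 1880.

1880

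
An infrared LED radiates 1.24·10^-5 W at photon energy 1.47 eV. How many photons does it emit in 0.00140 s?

7.37·10^10 photons

Total energy: E_total = P·t = 1.24·10^-5 × 0.00140 = 1.736·10^-8 J.
Per-photon energy: E = 2.355·10^-19 J.
N = E_total / E_photon = 7.37·10^10.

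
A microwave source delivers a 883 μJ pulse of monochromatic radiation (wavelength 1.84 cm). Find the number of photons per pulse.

Per-photon energy: E = 1.080e-23 J (from wavelength = 1.84 cm).
N = E_total / E_photon = 8.83e-4 J / 1.080e-23 J = 8.18e19.

8.18e19 photons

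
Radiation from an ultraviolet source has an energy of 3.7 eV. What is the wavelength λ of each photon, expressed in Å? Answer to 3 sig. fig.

3350 Å

Use h = 6.62607015 × 10^-34 J·s, c = 2.99792458 × 10^8 m/s, 1 eV = 1.602176634 × 10^-19 J.
First convert: E = 3.7 eV = 5.9281 × 10^-19 J.
Since λ = hc/E for a photon, λ = 3.351 × 10^-7 m.
Converting to Å: λ = 3351 Å ≈ 3350 Å.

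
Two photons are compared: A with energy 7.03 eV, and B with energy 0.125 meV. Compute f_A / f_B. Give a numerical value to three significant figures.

5.62 × 10^4

f_A = 1.700 × 10^15 Hz (from energy = 7.03 eV, via f = E/h).
f_B = 3.022 × 10^10 Hz (from energy = 0.125 meV, via f = E/h).
Ratio = 1.700 × 10^15 / 3.022 × 10^10 = 5.62 × 10^4.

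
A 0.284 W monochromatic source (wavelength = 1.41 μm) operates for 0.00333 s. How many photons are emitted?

6.71 × 10^15 photons

Total energy: E_total = P·t = 0.284 × 0.00333 = 9.457 × 10^-4 J.
Per-photon energy: E = 1.409 × 10^-19 J.
N = E_total / E_photon = 6.71 × 10^15.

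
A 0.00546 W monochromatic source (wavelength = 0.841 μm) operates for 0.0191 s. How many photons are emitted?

Total energy: E_total = P·t = 0.00546 × 0.0191 = 1.043·10^-4 J.
Per-photon energy: E = 2.362·10^-19 J.
N = E_total / E_photon = 4.42·10^14.

4.42·10^14 photons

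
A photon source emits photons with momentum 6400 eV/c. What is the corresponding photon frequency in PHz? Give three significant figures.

1550 PHz

Use h = 6.62607015 × 10^-34 J·s, c = 2.99792458 × 10^8 m/s, 1 eV = 1.602176634 × 10^-19 J.
First convert: p = 6400 eV/c = 3.4203 × 10^-24 kg·m/s.
The photon relation is f = pc/h, giving f = 1.548 × 10^18 Hz.
Converting to PHz: f = 1548 PHz ≈ 1550 PHz.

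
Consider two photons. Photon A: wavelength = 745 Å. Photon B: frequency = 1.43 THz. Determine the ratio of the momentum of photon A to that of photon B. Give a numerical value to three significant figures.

p_A = 8.894e-27 kg·m/s (from wavelength = 745 Å, via p = h/λ).
p_B = 3.161e-30 kg·m/s (from frequency = 1.43 THz, via p = hf/c).
Ratio = 8.894e-27 / 3.161e-30 = 2810.

2810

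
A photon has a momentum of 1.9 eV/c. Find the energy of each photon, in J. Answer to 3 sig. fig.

3.04 × 10^-19 J

Take c = 2.99792458 × 10^8 m/s, 1 eV = 1.602176634 × 10^-19 J.
In SI units: p = 1.9 eV/c = 1.0154 × 10^-27 kg·m/s.
Since E = pc for a photon, E = 3.044 × 10^-19 J.
So E ≈ 3.04 × 10^-19 J.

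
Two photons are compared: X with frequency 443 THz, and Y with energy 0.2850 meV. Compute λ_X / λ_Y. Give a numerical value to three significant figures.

λ_X = 6.767e-7 m (from frequency = 443 THz, via λ = c/f).
λ_Y = 0.004350 m (from energy = 0.2850 meV, via λ = hc/E).
Ratio = 6.767e-7 / 0.004350 = 1.56e-4.

1.56e-4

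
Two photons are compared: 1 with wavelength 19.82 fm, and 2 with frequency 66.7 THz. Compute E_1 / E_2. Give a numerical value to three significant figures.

E_1 = 1.002e-11 J (from wavelength = 19.82 fm, via E = hc/λ).
E_2 = 4.420e-20 J (from frequency = 66.7 THz, via E = hf).
Ratio = 1.002e-11 / 4.420e-20 = 2.27e8.

2.27e8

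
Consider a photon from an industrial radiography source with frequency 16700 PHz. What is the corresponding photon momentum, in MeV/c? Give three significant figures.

0.0691 MeV/c

Use h = 6.62607015e-34 J·s, c = 2.99792458e8 m/s, 1 eV = 1.602176634e-19 J.
In SI units: f = 16700 PHz = 1.67e19 Hz.
Apply p = hf/c: p = 3.691e-23 kg·m/s.
Converting to MeV/c: p = 0.06907 MeV/c ≈ 0.0691 MeV/c.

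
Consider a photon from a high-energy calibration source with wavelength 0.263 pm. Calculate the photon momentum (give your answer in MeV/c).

4.71 MeV/c

Use h = 6.62607015e-34 J·s, c = 2.99792458e8 m/s, 1 eV = 1.602176634e-19 J.
Convert to SI: λ = 0.263 pm = 2.63e-13 m.
The photon relation is p = h/λ, giving p = 2.519e-21 kg·m/s.
Converting to MeV/c: p = 4.714 MeV/c ≈ 4.71 MeV/c.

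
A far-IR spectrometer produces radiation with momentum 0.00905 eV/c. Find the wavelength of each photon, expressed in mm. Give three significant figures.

0.137 mm

Convert to SI: p = 0.00905 eV/c = 4.8366e-30 kg·m/s.
For a photon λ = h/p, so λ = 1.370e-4 m.
Converting to mm: λ = 0.1370 mm ≈ 0.137 mm.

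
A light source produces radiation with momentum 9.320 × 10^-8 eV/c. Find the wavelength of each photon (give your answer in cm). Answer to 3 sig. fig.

In SI units: p = 9.320 × 10^-8 eV/c = 4.9809 × 10^-35 kg·m/s.
For a photon λ = h/p, so λ = 13.30 m.
Converting to cm: λ = 1330 cm ≈ 1330 cm.

1330 cm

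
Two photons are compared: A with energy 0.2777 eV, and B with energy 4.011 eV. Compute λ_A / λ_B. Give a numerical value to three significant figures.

λ_A = 4.465e-6 m (from energy = 0.2777 eV, via λ = hc/E).
λ_B = 3.091e-7 m (from energy = 4.011 eV, via λ = hc/E).
Ratio = 4.465e-6 / 3.091e-7 = 14.4.

14.4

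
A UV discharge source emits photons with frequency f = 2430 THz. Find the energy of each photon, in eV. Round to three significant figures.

10.0 eV

In SI units: f = 2430 THz = 2.43e15 Hz.
Apply E = hf: E = 1.610e-18 J.
Converting to eV: E = 10.05 eV ≈ 10.0 eV.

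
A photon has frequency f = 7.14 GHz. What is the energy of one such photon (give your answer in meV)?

(h = 6.62607015e-34 J·s, 1 eV = 1.602176634e-19 J.)
Convert to SI: f = 7.14 GHz = 7.14e9 Hz.
The photon relation is E = hf, giving E = 4.731e-24 J.
Converting to meV: E = 0.02953 meV ≈ 0.0295 meV.

0.0295 meV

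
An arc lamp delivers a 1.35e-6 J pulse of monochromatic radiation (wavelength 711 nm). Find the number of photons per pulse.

4.83e12 photons

Per-photon energy: E = 2.794e-19 J (from wavelength = 711 nm).
N = E_total / E_photon = 1.35e-6 J / 2.794e-19 J = 4.83e12.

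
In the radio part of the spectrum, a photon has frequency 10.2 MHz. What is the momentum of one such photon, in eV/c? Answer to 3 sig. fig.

4.22 × 10^-8 eV/c

Use h = 6.62607015 × 10^-34 J·s, c = 2.99792458 × 10^8 m/s, 1 eV = 1.602176634 × 10^-19 J.
In SI units: f = 10.2 MHz = 1.02 × 10^7 Hz.
Since p = hf/c for a photon, p = 2.254 × 10^-35 kg·m/s.
Converting to eV/c: p = 4.218 × 10^-8 eV/c ≈ 4.22 × 10^-8 eV/c.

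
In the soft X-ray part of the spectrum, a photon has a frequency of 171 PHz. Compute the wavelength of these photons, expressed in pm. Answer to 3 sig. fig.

1750 pm

First convert: f = 171 PHz = 1.71 × 10^17 Hz.
For a photon λ = c/f, so λ = 1.753 × 10^-9 m.
Converting to pm: λ = 1753 pm ≈ 1750 pm.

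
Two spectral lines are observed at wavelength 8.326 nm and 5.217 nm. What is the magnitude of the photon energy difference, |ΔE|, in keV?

0.0887 keV

Using E = hc/λ: E₁ = 2.3858e-17 J, E₂ = 3.8076e-17 J.
|ΔE| = |2.3858e-17 − 3.8076e-17| = 1.42e-17 J = 0.0887 keV.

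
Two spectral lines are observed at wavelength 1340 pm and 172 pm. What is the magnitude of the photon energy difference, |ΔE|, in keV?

Using E = hc/λ: E₁ = 1.482e-16 J, E₂ = 1.155e-15 J.
|ΔE| = |1.482e-16 − 1.155e-15| = 1.01e-15 J = 6.28 keV.

6.28 keV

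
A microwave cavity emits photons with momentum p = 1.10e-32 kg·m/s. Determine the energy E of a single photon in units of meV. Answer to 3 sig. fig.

Use c = 2.99792458e8 m/s, 1 eV = 1.602176634e-19 J.
Apply E = pc: E = 3.298e-24 J.
Converting to meV: E = 0.02058 meV ≈ 0.0206 meV.

0.0206 meV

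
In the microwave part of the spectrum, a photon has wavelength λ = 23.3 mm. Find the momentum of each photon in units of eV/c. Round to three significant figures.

5.32 × 10^-5 eV/c

Convert to SI: λ = 23.3 mm = 0.0233 m.
Since p = h/λ for a photon, p = 2.844 × 10^-32 kg·m/s.
Converting to eV/c: p = 5.321 × 10^-5 eV/c ≈ 5.32 × 10^-5 eV/c.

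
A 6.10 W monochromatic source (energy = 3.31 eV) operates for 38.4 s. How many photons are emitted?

Total energy: E_total = P·t = 6.10 × 38.4 = 234.2 J.
Per-photon energy: E = 5.303 × 10^-19 J.
N = E_total / E_photon = 4.42 × 10^20.

4.42 × 10^20 photons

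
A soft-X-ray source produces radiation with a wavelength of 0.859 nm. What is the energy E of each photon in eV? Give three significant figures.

In SI units: λ = 0.859 nm = 8.59·10^-10 m.
Apply E = hc/λ: E = 2.313·10^-16 J.
Converting to eV: E = 1443 eV ≈ 1440 eV.

1440 eV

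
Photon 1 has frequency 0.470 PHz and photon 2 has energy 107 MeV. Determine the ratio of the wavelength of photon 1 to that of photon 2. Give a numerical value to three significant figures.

5.50e7

λ_1 = 6.379e-7 m (from frequency = 0.470 PHz, via λ = c/f).
λ_2 = 1.159e-14 m (from energy = 107 MeV, via λ = hc/E).
Ratio = 6.379e-7 / 1.159e-14 = 5.50e7.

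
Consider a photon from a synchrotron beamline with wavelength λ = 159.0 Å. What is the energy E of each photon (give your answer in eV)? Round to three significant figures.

78.0 eV

In SI units: λ = 159.0 Å = 1.590e-8 m.
Apply E = hc/λ: E = 1.249e-17 J.
Converting to eV: E = 77.98 eV ≈ 78.0 eV.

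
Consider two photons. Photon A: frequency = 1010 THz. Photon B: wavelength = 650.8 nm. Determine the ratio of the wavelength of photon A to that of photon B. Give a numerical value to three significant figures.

λ_A = 2.968e-7 m (from frequency = 1010 THz, via λ = c/f).
λ_B = 6.508e-7 m (from wavelength = 650.8 nm, via λ given directly).
Ratio = 2.968e-7 / 6.508e-7 = 0.456.

0.456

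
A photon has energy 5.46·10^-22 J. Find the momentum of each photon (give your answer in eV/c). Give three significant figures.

For a photon p = E/c, so p = 1.821·10^-30 kg·m/s.
Converting to eV/c: p = 0.003408 eV/c ≈ 3.41·10^-3 eV/c.

3.41·10^-3 eV/c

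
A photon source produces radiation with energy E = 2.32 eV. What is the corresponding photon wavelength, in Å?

5340 Å

Convert to SI: E = 2.32 eV = 3.7170e-19 J.
For a photon λ = hc/E, so λ = 5.344e-7 m.
Converting to Å: λ = 5344 Å ≈ 5340 Å.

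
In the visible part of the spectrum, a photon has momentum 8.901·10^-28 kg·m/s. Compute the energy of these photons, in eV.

1.67 eV

For a photon E = pc, so E = 2.668·10^-19 J.
Converting to eV: E = 1.666 eV ≈ 1.67 eV.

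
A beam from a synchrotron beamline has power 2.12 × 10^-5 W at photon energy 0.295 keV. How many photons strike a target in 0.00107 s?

4.80 × 10^8 photons

Total energy: E_total = P·t = 2.12 × 10^-5 × 0.00107 = 2.268 × 10^-8 J.
Per-photon energy: E = 4.726 × 10^-17 J.
N = E_total / E_photon = 4.80 × 10^8.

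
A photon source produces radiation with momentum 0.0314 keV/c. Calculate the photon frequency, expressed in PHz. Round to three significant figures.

(h = 6.62607015 × 10^-34 J·s, c = 2.99792458 × 10^8 m/s, 1 eV = 1.602176634 × 10^-19 J.)
First convert: p = 0.0314 keV/c = 1.6781 × 10^-26 kg·m/s.
Since f = pc/h for a photon, f = 7.592 × 10^15 Hz.
Converting to PHz: f = 7.592 PHz ≈ 7.59 PHz.

7.59 PHz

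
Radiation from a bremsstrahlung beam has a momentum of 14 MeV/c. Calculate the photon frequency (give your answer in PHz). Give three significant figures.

In SI units: p = 14 MeV/c = 7.4820 × 10^-21 kg·m/s.
The photon relation is f = pc/h, giving f = 3.385 × 10^21 Hz.
Converting to PHz: f = 3.385 × 10^6 PHz ≈ 3.39 × 10^6 PHz.

3.39 × 10^6 PHz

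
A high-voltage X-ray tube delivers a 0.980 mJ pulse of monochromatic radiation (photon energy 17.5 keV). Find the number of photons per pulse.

3.50e11 photons

Per-photon energy: E = 2.804e-15 J (from energy = 17.5 keV).
N = E_total / E_photon = 9.80e-4 J / 2.804e-15 J = 3.50e11.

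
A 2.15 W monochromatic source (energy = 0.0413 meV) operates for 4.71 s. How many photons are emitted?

1.53 × 10^24 photons

Total energy: E_total = P·t = 2.15 × 4.71 = 10.13 J.
Per-photon energy: E = 6.617 × 10^-24 J.
N = E_total / E_photon = 1.53 × 10^24.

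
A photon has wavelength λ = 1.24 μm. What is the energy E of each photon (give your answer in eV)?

Use h = 6.62607015e-34 J·s, c = 2.99792458e8 m/s, 1 eV = 1.602176634e-19 J.
In SI units: λ = 1.24 μm = 1.24e-6 m.
For a photon E = hc/λ, so E = 1.602e-19 J.
Converting to eV: E = 0.9999 eV ≈ 1.00 eV.

1.00 eV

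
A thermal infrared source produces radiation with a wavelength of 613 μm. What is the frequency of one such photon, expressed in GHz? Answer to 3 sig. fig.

Take c = 2.99792458e8 m/s.
In SI units: λ = 613 μm = 6.13e-4 m.
The photon relation is f = c/λ, giving f = 4.891e11 Hz.
Converting to GHz: f = 489.1 GHz ≈ 489 GHz.

489 GHz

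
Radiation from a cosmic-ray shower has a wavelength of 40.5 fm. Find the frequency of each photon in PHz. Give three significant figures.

7.40e6 PHz

Convert to SI: λ = 40.5 fm = 4.05e-14 m.
Since f = c/λ for a photon, f = 7.402e21 Hz.
Converting to PHz: f = 7.402e6 PHz ≈ 7.40e6 PHz.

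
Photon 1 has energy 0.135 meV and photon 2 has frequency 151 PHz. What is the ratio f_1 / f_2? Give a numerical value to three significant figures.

f_1 = 3.264e10 Hz (from energy = 0.135 meV, via f = E/h).
f_2 = 1.510e17 Hz (from frequency = 151 PHz, via f given directly).
Ratio = 3.264e10 / 1.510e17 = 2.16e-7.

2.16e-7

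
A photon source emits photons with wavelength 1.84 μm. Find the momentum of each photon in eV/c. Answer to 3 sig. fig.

0.674 eV/c

First convert: λ = 1.84 μm = 1.84e-6 m.
For a photon p = h/λ, so p = 3.601e-28 kg·m/s.
Converting to eV/c: p = 0.6738 eV/c ≈ 0.674 eV/c.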